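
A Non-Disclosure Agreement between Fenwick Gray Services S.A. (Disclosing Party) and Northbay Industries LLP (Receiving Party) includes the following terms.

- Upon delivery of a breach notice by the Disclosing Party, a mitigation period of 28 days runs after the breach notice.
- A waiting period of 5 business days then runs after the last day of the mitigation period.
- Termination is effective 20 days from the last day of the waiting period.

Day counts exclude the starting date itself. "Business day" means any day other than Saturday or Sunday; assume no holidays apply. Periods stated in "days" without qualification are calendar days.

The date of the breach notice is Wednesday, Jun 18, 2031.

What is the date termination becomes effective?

Adding 28 calendar days to Jun 18, 2031 gives Jul 16, 2031, which is the last day of the mitigation period.
From Wednesday, Jul 16, 2031, 5 business days (Jul 17, Jul 18, Jul 21, Jul 22, Jul 23, skipping weekends) brings us to Wednesday, Jul 23, 2031, which is the last day of the waiting period.
The date termination becomes effective: Jul 23, 2031 + 20 days = Aug 12, 2031.

Aug 12, 2031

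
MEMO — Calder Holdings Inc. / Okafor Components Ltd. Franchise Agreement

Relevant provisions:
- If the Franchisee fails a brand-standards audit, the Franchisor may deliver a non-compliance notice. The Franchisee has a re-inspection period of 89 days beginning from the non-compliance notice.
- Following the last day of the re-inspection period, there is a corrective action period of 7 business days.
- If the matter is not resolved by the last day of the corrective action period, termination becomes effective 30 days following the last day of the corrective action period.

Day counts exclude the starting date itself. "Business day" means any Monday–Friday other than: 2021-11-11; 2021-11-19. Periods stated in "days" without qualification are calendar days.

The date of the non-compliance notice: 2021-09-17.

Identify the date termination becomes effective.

The last day of the re-inspection period: 2021-09-17 + 89 days = 2021-12-15.
The last day of the corrective action period: counting 7 business days from Wednesday, 2021-12-15 (Dec 16, Dec 17, Dec 20, Dec 21, Dec 22, Dec 23, Dec 24, skipping weekends) reaches Friday, 2021-12-24.
The date termination becomes effective: 2021-12-24 + 30 days = 2022-01-23.

2022-01-23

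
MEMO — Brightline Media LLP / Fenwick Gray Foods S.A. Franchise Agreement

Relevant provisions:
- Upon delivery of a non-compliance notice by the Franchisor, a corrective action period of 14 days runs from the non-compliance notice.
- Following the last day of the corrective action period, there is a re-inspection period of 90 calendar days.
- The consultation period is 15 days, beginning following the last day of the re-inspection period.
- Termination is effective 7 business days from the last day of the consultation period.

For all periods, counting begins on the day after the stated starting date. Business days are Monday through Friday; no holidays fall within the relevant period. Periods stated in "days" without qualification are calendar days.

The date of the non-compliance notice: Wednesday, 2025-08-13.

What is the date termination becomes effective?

2025-12-19

The last day of the corrective action period: 14 calendar days after 2025-08-13 is 2025-08-27.
The last day of the re-inspection period: 2025-08-27 + 90 days = 2025-11-25.
The last day of the consultation period: 15 calendar days after 2025-11-25 is 2025-12-10.
The date termination becomes effective: counting 7 business days from Wednesday, 2025-12-10 (Dec 11, Dec 12, Dec 15, Dec 16, Dec 17, Dec 18, Dec 19, skipping weekends) reaches Friday, 2025-12-19.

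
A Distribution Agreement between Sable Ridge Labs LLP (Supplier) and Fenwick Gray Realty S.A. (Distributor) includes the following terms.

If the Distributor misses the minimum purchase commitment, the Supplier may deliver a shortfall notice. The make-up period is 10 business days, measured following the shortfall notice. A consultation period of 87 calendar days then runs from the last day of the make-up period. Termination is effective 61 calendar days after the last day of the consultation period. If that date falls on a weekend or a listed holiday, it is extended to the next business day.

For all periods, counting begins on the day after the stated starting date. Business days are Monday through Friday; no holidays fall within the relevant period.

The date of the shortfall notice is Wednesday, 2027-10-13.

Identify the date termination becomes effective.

2028-03-23

From Wednesday, 2027-10-13, 10 business days (Oct 14, Oct 15, Oct 18, Oct 19, Oct 20, Oct 21, Oct 22, Oct 25, Oct 26, Oct 27, skipping weekends) brings us to Wednesday, 2027-10-27, which is the last day of the make-up period.
The last day of the consultation period: 2027-10-27 + 87 days = 2028-01-22.
The date termination becomes effective: 2028-01-22 + 61 days = 2028-03-23. 2028-03-23 is a Thursday, so no roll-forward applies.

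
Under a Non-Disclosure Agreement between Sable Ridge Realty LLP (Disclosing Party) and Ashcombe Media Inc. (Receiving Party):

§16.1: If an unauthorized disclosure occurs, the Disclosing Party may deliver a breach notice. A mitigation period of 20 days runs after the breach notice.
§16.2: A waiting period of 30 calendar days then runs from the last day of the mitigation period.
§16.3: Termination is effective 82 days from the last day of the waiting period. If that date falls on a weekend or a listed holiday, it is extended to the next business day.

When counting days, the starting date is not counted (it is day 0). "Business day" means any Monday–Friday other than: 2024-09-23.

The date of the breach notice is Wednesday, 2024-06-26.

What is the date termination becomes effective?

2024-11-05

The last day of the mitigation period: 2024-06-26 + 20 days = 2024-07-16.
The last day of the waiting period: 30 calendar days after 2024-07-16 is 2024-08-15.
The date termination becomes effective: 82 calendar days after 2024-08-15 is 2024-11-05. 2024-11-05 is a Tuesday and is not a listed holiday, so no roll-forward applies.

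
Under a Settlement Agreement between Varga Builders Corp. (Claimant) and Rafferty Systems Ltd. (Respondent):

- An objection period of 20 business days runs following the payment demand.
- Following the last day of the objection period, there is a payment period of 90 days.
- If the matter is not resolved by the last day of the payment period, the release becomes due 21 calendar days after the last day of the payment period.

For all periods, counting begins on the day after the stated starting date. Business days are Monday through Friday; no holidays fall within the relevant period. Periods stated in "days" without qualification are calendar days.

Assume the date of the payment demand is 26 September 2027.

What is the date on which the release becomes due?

From Sunday, 26 September 2027, 20 business days (Sep 27, Sep 28, Sep 29, Sep 30, …, Oct 20, Oct 21, Oct 22, skipping weekends) brings us to Friday, 22 October 2027, which is the last day of the objection period.
Adding 90 calendar days to 22 October 2027 gives 20 January 2028, which is the last day of the payment period.
The date on which the release becomes due: 21 calendar days after 20 January 2028 is 10 February 2028.

10 February 2028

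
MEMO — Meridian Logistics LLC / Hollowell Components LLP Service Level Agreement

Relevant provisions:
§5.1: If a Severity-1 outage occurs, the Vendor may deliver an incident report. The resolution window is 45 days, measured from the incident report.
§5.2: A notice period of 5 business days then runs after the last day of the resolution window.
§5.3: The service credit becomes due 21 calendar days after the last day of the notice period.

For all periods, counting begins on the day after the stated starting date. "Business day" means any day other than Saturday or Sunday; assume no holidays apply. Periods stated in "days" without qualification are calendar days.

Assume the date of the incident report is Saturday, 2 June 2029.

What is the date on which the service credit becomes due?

14 August 2029

The last day of the resolution window: 45 calendar days after 2 June 2029 is 17 July 2029.
From Tuesday, 17 July 2029, 5 business days (Jul 18, Jul 19, Jul 20, Jul 23, Jul 24, skipping weekends) brings us to Tuesday, 24 July 2029, which is the last day of the notice period.
Adding 21 calendar days to 24 July 2029 gives 14 August 2029, which is the date on which the service credit becomes due.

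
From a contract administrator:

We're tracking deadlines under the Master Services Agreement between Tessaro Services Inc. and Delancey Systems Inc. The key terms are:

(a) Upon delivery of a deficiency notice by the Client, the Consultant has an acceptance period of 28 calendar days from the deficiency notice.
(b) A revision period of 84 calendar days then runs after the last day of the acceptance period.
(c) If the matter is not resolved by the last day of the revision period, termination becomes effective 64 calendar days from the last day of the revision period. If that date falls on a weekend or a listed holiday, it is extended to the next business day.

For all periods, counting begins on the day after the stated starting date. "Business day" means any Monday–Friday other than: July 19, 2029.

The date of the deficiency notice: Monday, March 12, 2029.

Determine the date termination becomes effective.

The last day of the acceptance period: 28 calendar days after March 12, 2029 is April 9, 2029.
The last day of the revision period: 84 calendar days after April 9, 2029 is July 2, 2029.
The date termination becomes effective: 64 calendar days after July 2, 2029 is September 4, 2029. September 4, 2029 is a Tuesday and is not a listed holiday, so no roll-forward applies.

September 4, 2029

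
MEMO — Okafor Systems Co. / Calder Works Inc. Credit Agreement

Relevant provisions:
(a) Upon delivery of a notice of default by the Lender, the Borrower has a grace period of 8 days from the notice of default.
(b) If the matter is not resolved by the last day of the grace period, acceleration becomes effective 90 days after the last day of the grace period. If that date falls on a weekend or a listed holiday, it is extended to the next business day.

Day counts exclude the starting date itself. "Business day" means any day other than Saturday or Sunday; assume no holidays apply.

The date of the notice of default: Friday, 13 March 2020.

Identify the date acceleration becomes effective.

The last day of the grace period: 8 calendar days after 13 March 2020 is 21 March 2020.
Adding 90 calendar days to 21 March 2020 gives 19 June 2020, which is the date acceleration becomes effective. 19 June 2020 is a Friday, so no roll-forward applies.

19 June 2020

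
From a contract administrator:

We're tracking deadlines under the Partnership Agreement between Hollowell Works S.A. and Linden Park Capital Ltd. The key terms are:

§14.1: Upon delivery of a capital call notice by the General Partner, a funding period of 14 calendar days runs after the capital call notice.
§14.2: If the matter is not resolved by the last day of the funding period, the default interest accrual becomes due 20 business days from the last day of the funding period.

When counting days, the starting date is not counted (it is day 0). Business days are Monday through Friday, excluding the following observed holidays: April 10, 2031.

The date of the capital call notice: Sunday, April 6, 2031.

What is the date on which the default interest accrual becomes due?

The last day of the funding period: 14 calendar days after April 6, 2031 is April 20, 2031.
From Sunday, April 20, 2031, 20 business days (Apr 21, Apr 22, Apr 23, Apr 24, …, May 14, May 15, May 16, skipping weekends) brings us to Friday, May 16, 2031, which is the date on which the default interest accrual becomes due.

May 16, 2031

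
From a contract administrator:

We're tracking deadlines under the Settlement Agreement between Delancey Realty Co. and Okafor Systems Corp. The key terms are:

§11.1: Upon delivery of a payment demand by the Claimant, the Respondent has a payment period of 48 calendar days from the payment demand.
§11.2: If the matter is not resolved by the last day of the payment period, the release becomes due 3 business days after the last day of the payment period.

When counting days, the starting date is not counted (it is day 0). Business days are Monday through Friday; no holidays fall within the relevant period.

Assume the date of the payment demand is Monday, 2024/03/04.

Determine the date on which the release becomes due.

The last day of the payment period: 2024/03/04 + 48 days = 2024/04/21.
The date on which the release becomes due: 3 business days after Sunday, 2024/04/21, skipping weekends — Apr 22, Apr 23, Apr 24 — lands on Wednesday, 2024/04/24.

2024/04/24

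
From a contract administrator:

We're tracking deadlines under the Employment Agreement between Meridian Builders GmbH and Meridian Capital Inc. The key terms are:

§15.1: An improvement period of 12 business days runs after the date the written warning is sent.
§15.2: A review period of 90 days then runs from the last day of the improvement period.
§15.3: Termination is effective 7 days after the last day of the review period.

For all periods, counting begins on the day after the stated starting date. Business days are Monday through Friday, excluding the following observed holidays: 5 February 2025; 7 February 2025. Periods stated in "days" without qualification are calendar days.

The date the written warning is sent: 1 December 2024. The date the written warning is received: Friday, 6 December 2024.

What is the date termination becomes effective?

The last day of the improvement period: counting 12 business days from Sunday, 1 December 2024 (Dec 2, Dec 3, Dec 4, Dec 5, …, Dec 13, Dec 16, Dec 17, skipping weekends) reaches Tuesday, 17 December 2024.
The last day of the review period: 17 December 2024 + 90 days = 17 March 2025.
Adding 7 calendar days to 17 March 2025 gives 24 March 2025, which is the date termination becomes effective.

24 March 2025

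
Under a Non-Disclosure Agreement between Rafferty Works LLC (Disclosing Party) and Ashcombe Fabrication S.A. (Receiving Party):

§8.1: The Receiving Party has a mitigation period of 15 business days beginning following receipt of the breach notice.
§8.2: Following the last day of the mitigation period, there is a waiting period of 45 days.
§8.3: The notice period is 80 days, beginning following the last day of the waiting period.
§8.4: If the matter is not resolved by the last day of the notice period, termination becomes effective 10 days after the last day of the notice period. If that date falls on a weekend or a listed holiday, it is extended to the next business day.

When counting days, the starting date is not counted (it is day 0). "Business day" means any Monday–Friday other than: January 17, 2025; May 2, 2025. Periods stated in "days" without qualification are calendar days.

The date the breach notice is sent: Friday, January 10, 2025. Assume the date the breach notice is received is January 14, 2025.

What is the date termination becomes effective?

The last day of the mitigation period: 15 business days after Tuesday, January 14, 2025, skipping weekends and the listed holiday on Jan 17 — Jan 15, Jan 16, Jan 20, Jan 21, …, Feb 3, Feb 4, Feb 5 — lands on Wednesday, February 5, 2025.
The last day of the waiting period: 45 calendar days after February 5, 2025 is March 22, 2025.
The last day of the notice period: March 22, 2025 + 80 days = June 10, 2025.
The date termination becomes effective: June 10, 2025 + 10 days = June 20, 2025. June 20, 2025 is a Friday and is not a listed holiday, so no roll-forward applies.

June 20, 2025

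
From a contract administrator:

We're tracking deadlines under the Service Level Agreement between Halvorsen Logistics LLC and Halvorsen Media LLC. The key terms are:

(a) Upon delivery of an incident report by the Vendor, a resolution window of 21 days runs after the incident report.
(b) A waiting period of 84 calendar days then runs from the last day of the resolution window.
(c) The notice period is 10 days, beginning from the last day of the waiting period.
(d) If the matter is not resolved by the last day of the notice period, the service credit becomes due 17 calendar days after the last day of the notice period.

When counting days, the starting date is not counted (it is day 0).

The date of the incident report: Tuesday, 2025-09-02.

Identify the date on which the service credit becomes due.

2026-01-12

The last day of the resolution window: 21 calendar days after 2025-09-02 is 2025-09-23.
Adding 84 calendar days to 2025-09-23 gives 2025-12-16, which is the last day of the waiting period.
The last day of the notice period: 10 calendar days after 2025-12-16 is 2025-12-26.
The date on which the service credit becomes due: 17 calendar days after 2025-12-26 is 2026-01-12.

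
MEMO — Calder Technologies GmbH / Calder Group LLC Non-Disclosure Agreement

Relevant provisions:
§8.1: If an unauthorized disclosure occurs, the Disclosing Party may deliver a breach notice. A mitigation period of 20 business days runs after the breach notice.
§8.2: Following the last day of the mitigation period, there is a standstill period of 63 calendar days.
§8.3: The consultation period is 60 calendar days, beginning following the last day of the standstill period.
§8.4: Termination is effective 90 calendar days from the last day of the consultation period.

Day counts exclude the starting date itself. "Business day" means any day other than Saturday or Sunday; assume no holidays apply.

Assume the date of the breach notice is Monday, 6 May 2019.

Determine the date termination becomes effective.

The last day of the mitigation period: 20 business days after Monday, 6 May 2019, skipping weekends — May 7, May 8, May 9, May 10, …, May 30, May 31, Jun 3 — lands on Monday, 3 June 2019.
The last day of the standstill period: 3 June 2019 + 63 days = 5 August 2019.
The last day of the consultation period: 60 calendar days after 5 August 2019 is 4 October 2019.
The date termination becomes effective: 4 October 2019 + 90 days = 2 January 2020.

2 January 2020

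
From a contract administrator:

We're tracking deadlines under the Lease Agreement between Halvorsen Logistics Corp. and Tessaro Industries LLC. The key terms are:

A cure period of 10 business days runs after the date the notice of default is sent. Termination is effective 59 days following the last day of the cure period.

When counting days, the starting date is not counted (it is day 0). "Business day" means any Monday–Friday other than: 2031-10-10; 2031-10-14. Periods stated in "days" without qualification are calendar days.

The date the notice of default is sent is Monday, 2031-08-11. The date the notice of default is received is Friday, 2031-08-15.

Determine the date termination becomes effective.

The last day of the cure period: counting 10 business days from Monday, 2031-08-11 (Aug 12, Aug 13, Aug 14, Aug 15, Aug 18, Aug 19, Aug 20, Aug 21, Aug 22, Aug 25, skipping weekends) reaches Monday, 2031-08-25.
The date termination becomes effective: 2031-08-25 + 59 days = 2031-10-23.

2031-10-23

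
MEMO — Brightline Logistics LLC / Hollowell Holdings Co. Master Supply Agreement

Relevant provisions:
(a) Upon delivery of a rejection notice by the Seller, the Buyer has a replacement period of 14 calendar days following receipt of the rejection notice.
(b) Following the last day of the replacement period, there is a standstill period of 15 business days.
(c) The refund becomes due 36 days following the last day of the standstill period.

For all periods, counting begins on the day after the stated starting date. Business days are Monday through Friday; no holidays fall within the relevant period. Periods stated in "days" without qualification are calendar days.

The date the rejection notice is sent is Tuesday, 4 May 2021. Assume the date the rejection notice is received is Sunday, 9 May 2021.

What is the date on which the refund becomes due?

The last day of the replacement period: 9 May 2021 + 14 days = 23 May 2021.
From Sunday, 23 May 2021, 15 business days (May 24, May 25, May 26, May 27, …, Jun 9, Jun 10, Jun 11, skipping weekends) brings us to Friday, 11 June 2021, which is the last day of the standstill period.
The date on which the refund becomes due: 36 calendar days after 11 June 2021 is 17 July 2021.

17 July 2021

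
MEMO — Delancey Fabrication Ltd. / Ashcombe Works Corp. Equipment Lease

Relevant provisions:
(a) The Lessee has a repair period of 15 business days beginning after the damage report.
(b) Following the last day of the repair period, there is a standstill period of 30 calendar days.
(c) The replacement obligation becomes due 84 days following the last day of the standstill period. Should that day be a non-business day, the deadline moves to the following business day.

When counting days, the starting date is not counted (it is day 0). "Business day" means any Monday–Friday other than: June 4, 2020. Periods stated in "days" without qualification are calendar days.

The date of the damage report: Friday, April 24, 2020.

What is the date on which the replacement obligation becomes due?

The last day of the repair period: 15 business days after Friday, April 24, 2020, skipping weekends — Apr 27, Apr 28, Apr 29, Apr 30, …, May 13, May 14, May 15 — lands on Friday, May 15, 2020.
The last day of the standstill period: 30 calendar days after May 15, 2020 is June 14, 2020.
The date on which the replacement obligation becomes due: June 14, 2020 + 84 days = September 6, 2020. That falls on a Sunday, so it rolls to the next business day, Monday, September 7, 2020.

September 7, 2020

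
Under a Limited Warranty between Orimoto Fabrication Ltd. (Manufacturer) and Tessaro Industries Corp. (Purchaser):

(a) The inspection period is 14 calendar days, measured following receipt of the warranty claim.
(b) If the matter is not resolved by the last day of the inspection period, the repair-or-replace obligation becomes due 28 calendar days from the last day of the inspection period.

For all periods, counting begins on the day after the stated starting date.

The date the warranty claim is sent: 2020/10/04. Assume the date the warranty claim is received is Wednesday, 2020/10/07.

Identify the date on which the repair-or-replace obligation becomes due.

2020/11/18

Adding 14 calendar days to 2020/10/07 gives 2020/10/21, which is the last day of the inspection period.
Adding 28 calendar days to 2020/10/21 gives 2020/11/18, which is the date on which the repair-or-replace obligation becomes due.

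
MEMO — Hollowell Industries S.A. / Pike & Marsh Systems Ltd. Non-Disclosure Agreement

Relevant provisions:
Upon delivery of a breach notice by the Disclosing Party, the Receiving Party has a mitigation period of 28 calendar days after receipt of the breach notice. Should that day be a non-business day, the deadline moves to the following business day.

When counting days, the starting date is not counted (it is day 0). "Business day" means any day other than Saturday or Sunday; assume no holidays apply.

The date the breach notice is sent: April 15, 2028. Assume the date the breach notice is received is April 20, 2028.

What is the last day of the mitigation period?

The last day of the mitigation period: 28 calendar days after April 20, 2028 is May 18, 2028. May 18, 2028 is a Thursday, so no roll-forward applies.

May 18, 2028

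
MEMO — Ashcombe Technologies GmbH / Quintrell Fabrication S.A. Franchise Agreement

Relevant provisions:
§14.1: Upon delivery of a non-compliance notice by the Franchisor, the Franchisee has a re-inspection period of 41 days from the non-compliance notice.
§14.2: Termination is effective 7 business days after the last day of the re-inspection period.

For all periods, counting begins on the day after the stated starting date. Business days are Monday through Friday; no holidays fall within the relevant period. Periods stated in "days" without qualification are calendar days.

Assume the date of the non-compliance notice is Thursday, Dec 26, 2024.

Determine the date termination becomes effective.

Adding 41 calendar days to Dec 26, 2024 gives Feb 5, 2025, which is the last day of the re-inspection period.
The date termination becomes effective: 7 business days after Wednesday, Feb 5, 2025, skipping weekends — Feb 6, Feb 7, Feb 10, Feb 11, Feb 12, Feb 13, Feb 14 — lands on Friday, Feb 14, 2025.

Feb 14, 2025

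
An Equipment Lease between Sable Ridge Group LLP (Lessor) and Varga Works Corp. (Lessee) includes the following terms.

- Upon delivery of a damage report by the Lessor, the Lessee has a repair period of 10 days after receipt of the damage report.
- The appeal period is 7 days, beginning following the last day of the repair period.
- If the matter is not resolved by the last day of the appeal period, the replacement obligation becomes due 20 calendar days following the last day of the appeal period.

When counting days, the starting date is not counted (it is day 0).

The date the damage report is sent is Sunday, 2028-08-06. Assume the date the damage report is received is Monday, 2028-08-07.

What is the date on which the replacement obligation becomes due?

Adding 10 calendar days to 2028-08-07 gives 2028-08-17, which is the last day of the repair period.
The last day of the appeal period: 2028-08-17 + 7 days = 2028-08-24.
The date on which the replacement obligation becomes due: 2028-08-24 + 20 days = 2028-09-13.

2028-09-13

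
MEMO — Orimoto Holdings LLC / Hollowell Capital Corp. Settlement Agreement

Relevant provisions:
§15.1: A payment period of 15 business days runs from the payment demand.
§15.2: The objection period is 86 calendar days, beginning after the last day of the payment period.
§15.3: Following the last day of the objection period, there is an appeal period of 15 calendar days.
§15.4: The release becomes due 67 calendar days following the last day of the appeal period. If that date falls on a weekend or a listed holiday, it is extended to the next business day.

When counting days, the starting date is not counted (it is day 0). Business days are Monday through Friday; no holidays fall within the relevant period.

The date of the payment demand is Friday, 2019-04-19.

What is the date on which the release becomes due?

2019-10-25

The last day of the payment period: counting 15 business days from Friday, 2019-04-19 (Apr 22, Apr 23, Apr 24, Apr 25, …, May 8, May 9, May 10, skipping weekends) reaches Friday, 2019-05-10.
The last day of the objection period: 86 calendar days after 2019-05-10 is 2019-08-04.
The last day of the appeal period: 15 calendar days after 2019-08-04 is 2019-08-19.
Adding 67 calendar days to 2019-08-19 gives 2019-10-25, which is the date on which the release becomes due. 2019-10-25 is a Friday, so no roll-forward applies.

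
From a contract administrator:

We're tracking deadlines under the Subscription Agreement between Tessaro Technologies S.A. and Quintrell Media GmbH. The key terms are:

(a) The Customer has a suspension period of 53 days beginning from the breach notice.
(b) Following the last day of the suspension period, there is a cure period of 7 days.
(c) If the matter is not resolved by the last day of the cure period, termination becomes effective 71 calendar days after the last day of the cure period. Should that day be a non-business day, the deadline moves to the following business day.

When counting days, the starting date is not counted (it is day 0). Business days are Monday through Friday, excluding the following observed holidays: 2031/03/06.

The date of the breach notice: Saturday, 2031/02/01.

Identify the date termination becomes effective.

2031/06/12

Adding 53 calendar days to 2031/02/01 gives 2031/03/26, which is the last day of the suspension period.
The last day of the cure period: 7 calendar days after 2031/03/26 is 2031/04/02.
The date termination becomes effective: 2031/04/02 + 71 days = 2031/06/12. 2031/06/12 is a Thursday and is not a listed holiday, so no roll-forward applies.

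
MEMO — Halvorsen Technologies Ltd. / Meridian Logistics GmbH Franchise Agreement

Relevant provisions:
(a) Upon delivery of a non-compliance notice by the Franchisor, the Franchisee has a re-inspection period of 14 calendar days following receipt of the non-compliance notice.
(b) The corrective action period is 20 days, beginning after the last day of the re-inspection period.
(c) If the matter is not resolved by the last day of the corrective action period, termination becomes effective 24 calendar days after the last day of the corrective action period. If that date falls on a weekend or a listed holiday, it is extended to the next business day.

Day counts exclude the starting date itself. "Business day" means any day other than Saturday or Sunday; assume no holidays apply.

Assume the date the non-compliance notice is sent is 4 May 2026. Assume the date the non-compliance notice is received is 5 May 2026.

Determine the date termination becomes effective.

2 July 2026

Adding 14 calendar days to 5 May 2026 gives 19 May 2026, which is the last day of the re-inspection period.
The last day of the corrective action period: 19 May 2026 + 20 days = 8 June 2026.
The date termination becomes effective: 24 calendar days after 8 June 2026 is 2 July 2026. 2 July 2026 is a Thursday, so no roll-forward applies.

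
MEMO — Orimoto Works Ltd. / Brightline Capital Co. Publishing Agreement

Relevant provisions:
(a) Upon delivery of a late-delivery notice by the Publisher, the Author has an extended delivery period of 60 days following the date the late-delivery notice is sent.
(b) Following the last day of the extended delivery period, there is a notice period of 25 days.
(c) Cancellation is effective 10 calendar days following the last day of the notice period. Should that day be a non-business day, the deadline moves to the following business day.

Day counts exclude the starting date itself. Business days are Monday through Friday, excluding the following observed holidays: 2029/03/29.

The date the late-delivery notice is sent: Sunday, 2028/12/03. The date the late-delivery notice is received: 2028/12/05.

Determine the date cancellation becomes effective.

2029/03/08

The last day of the extended delivery period: 60 calendar days after 2028/12/03 is 2029/02/01.
The last day of the notice period: 2029/02/01 + 25 days = 2029/02/26.
The date cancellation becomes effective: 10 calendar days after 2029/02/26 is 2029/03/08. 2029/03/08 is a Thursday and is not a listed holiday, so no roll-forward applies.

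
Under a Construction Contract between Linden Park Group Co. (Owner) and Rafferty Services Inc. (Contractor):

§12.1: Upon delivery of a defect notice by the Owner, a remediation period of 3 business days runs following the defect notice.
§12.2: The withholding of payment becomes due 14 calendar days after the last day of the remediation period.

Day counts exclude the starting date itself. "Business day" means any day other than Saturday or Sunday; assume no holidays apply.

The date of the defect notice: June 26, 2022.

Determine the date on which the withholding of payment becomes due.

The last day of the remediation period: counting 3 business days from Sunday, June 26, 2022 (Jun 27, Jun 28, Jun 29, skipping weekends) reaches Wednesday, June 29, 2022.
The date on which the withholding of payment becomes due: 14 calendar days after June 29, 2022 is July 13, 2022.

July 13, 2022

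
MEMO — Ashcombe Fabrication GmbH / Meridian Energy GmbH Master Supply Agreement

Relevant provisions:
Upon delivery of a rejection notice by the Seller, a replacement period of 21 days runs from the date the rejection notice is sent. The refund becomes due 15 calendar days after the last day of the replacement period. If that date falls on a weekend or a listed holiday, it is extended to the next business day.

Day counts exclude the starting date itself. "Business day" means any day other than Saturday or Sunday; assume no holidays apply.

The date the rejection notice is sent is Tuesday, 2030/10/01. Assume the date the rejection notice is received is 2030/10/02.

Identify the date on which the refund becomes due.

The last day of the replacement period: 21 calendar days after 2030/10/01 is 2030/10/22.
Adding 15 calendar days to 2030/10/22 gives 2030/11/06, which is the date on which the refund becomes due. 2030/11/06 is a Wednesday, so no roll-forward applies.

2030/11/06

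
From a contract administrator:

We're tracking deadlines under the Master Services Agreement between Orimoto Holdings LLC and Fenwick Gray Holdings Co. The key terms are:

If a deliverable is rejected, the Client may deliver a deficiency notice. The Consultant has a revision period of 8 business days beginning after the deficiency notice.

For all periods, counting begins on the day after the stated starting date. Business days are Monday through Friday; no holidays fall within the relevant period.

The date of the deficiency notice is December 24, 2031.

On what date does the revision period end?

January 5, 2032

From Wednesday, December 24, 2031, 8 business days (Dec 25, Dec 26, Dec 29, Dec 30, Dec 31, Jan 1, Jan 2, Jan 5, skipping weekends) brings us to Monday, January 5, 2032, which is the last day of the revision period.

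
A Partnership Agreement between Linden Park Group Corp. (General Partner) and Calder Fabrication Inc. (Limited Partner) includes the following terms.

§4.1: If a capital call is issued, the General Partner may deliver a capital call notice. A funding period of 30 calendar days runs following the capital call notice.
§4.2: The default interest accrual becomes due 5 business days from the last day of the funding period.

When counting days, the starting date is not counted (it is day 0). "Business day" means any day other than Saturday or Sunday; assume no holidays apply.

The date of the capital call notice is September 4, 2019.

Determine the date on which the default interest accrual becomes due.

The last day of the funding period: 30 calendar days after September 4, 2019 is October 4, 2019.
From Friday, October 4, 2019, 5 business days (Oct 7, Oct 8, Oct 9, Oct 10, Oct 11, skipping weekends) brings us to Friday, October 11, 2019, which is the date on which the default interest accrual becomes due.

October 11, 2019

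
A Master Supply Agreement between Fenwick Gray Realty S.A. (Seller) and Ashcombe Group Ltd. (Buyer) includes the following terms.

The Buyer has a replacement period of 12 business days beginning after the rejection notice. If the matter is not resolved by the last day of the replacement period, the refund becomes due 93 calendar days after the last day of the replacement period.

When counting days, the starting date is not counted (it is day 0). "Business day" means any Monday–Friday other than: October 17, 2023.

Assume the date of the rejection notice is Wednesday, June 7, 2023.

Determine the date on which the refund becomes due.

September 24, 2023

The last day of the replacement period: counting 12 business days from Wednesday, June 7, 2023 (Jun 8, Jun 9, Jun 12, Jun 13, …, Jun 21, Jun 22, Jun 23, skipping weekends) reaches Friday, June 23, 2023.
The date on which the refund becomes due: 93 calendar days after June 23, 2023 is September 24, 2023.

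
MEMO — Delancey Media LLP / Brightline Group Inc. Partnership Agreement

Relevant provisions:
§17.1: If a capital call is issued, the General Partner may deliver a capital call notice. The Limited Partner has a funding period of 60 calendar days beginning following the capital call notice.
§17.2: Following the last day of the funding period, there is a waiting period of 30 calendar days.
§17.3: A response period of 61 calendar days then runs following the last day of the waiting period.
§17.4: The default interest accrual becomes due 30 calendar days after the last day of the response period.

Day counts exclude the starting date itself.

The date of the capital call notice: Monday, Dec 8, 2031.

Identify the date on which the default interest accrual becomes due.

Jun 6, 2032

The last day of the funding period: 60 calendar days after Dec 8, 2031 is Feb 6, 2032.
The last day of the waiting period: Feb 6, 2032 + 30 days = Mar 7, 2032.
Adding 61 calendar days to Mar 7, 2032 gives May 7, 2032, which is the last day of the response period.
The date on which the default interest accrual becomes due: May 7, 2032 + 30 days = Jun 6, 2032.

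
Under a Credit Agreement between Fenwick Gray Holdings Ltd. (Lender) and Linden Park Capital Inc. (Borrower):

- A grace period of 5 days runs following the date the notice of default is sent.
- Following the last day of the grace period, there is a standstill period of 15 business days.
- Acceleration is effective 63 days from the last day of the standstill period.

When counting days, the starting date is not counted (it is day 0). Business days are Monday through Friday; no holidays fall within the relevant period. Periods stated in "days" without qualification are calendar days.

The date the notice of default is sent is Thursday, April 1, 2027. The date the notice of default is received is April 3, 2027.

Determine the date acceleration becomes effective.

June 29, 2027

The last day of the grace period: 5 calendar days after April 1, 2027 is April 6, 2027.
From Tuesday, April 6, 2027, 15 business days (Apr 7, Apr 8, Apr 9, Apr 12, …, Apr 23, Apr 26, Apr 27, skipping weekends) brings us to Tuesday, April 27, 2027, which is the last day of the standstill period.
The date acceleration becomes effective: 63 calendar days after April 27, 2027 is June 29, 2027.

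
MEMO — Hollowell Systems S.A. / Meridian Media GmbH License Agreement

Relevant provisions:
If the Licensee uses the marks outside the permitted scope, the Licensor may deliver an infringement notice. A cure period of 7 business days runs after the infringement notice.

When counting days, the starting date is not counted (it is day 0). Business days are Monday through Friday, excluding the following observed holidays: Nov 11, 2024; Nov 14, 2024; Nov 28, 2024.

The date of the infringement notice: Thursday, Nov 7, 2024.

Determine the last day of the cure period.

From Thursday, Nov 7, 2024, 7 business days (Nov 8, Nov 12, Nov 13, Nov 15, Nov 18, Nov 19, Nov 20, skipping weekends and the listed holidays on Nov 11, Nov 14) brings us to Wednesday, Nov 20, 2024, which is the last day of the cure period.

Nov 20, 2024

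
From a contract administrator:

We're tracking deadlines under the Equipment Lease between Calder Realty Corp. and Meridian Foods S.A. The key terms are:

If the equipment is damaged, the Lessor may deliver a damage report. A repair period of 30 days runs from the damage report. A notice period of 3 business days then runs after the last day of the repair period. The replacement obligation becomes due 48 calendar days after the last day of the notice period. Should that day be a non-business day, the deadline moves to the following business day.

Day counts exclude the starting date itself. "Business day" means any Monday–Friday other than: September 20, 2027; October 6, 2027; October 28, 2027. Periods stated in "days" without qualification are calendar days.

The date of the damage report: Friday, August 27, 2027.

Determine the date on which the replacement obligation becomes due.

Adding 30 calendar days to August 27, 2027 gives September 26, 2027, which is the last day of the repair period.
The last day of the notice period: 3 business days after Sunday, September 26, 2027, skipping weekends — Sep 27, Sep 28, Sep 29 — lands on Wednesday, September 29, 2027.
Adding 48 calendar days to September 29, 2027 gives November 16, 2027, which is the date on which the replacement obligation becomes due. November 16, 2027 is a Tuesday and is not a listed holiday, so no roll-forward applies.

November 16, 2027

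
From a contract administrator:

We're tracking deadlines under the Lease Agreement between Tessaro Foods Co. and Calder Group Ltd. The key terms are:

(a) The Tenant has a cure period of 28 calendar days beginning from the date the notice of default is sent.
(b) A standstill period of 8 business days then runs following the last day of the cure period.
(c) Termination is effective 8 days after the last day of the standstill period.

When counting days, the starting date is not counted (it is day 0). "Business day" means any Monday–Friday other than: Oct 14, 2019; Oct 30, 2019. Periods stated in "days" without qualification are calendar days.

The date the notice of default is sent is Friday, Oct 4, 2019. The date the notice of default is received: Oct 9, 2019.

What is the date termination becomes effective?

Adding 28 calendar days to Oct 4, 2019 gives Nov 1, 2019, which is the last day of the cure period.
The last day of the standstill period: 8 business days after Friday, Nov 1, 2019, skipping weekends — Nov 4, Nov 5, Nov 6, Nov 7, Nov 8, Nov 11, Nov 12, Nov 13 — lands on Wednesday, Nov 13, 2019.
Adding 8 calendar days to Nov 13, 2019 gives Nov 21, 2019, which is the date termination becomes effective.

Nov 21, 2019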